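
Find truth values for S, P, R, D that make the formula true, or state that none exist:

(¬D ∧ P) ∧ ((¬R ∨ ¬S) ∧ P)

S: False, P: True, R: True, D: False

  ¬D ∧ P = True
    ¬D = True
  (¬R ∨ ¬S) ∧ P = True
    ¬R ∨ ¬S = True
      ¬R = False
      ¬S = True
Both conjuncts True, so the formula holds.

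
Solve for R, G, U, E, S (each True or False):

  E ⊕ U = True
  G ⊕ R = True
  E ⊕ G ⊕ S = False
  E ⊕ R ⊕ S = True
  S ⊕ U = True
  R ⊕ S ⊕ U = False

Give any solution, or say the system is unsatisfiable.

R: True, G: False, U: False, E: True, S: True

E ⊕ U = T ⊕ F = True ✓
G ⊕ R = F ⊕ T = True ✓
E ⊕ G ⊕ S = T ⊕ F ⊕ T = False ✓
E ⊕ R ⊕ S = T ⊕ T ⊕ T = True ✓
S ⊕ U = T ⊕ F = True ✓
R ⊕ S ⊕ U = T ⊕ T ⊕ F = False ✓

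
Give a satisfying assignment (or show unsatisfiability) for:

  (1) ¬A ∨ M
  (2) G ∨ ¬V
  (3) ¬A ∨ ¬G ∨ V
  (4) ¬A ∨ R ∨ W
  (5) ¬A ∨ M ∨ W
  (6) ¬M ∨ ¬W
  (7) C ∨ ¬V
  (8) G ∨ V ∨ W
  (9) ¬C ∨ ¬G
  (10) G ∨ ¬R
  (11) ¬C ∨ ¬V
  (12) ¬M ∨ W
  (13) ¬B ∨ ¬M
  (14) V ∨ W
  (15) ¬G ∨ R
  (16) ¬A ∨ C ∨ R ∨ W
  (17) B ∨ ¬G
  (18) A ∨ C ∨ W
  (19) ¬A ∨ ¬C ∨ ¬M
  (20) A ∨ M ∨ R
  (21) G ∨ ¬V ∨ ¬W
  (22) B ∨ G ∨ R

R = True; C = False; A = False; V = False; W = True; G = True; M = False; B = True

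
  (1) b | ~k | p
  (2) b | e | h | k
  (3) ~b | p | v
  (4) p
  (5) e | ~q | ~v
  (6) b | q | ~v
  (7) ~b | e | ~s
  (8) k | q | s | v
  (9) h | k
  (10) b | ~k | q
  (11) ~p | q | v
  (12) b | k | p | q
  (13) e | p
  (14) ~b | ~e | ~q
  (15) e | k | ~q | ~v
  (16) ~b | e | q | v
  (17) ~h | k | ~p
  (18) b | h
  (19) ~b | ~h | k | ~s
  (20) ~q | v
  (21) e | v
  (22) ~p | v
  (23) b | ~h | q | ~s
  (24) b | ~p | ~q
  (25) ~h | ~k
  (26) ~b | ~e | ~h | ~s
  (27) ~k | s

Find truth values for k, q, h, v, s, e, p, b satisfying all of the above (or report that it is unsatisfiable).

Unit clause (p) forces p = True.
In (~p | v) only v is left, so v = True.
Try k = False:
  (h | k) forces h = True.
  clause (~h | k | ~p) is falsified — backtrack.
So k = True.
  then (~h | ~k) forces h = False.
  then (~k | s) forces s = True.
  then (b | h) forces b = True.
  then (~b | e | ~s) forces e = True.
  then (~b | ~e | ~q) forces q = False.
All clauses satisfied.

k = True, q = False, h = False, v = True, s = True, e = True, p = True, b = True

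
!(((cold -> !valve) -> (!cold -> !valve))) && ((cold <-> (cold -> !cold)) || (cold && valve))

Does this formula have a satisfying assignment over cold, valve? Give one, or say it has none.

Case cold = True: the conjunct !(((cold -> !valve) -> (!cold -> !valve))) becomes !((!valve -> True)) = False.
Case cold = False: the conjunct (cold <-> (cold -> !cold)) || (cold && valve) becomes (False <-> True) || (False && valve) = False.
Both cases fail — unsatisfiable.

UNSATISFIABLE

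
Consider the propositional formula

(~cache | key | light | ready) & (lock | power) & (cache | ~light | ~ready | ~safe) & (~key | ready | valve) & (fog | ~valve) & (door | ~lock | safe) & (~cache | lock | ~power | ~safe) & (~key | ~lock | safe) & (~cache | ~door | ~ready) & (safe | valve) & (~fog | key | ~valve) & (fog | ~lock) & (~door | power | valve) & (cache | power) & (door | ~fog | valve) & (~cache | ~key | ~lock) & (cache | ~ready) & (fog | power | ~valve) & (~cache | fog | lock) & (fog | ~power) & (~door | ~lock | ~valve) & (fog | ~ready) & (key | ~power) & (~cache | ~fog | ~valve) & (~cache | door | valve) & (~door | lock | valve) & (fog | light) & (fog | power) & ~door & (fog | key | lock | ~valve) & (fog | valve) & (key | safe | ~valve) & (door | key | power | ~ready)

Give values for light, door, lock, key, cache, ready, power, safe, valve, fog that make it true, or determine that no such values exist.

light: False, door: False, lock: False, key: True, cache: False, ready: False, power: True, safe: False, valve: True, fog: True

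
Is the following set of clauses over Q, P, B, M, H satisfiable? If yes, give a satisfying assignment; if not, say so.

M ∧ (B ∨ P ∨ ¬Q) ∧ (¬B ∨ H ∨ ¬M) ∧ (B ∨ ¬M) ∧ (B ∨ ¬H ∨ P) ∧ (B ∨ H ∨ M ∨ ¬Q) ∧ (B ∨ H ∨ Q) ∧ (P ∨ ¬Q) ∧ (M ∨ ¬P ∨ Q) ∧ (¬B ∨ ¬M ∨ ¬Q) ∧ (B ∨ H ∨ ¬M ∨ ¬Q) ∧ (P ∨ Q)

Unit clause (M) forces M = True.
In (B ∨ ¬M) only B is left, so B = True.
In (¬B ∨ ¬M ∨ ¬Q) only ¬Q is left, so Q = False.
In (P ∨ Q) only P is left, so P = True.
In (¬B ∨ H ∨ ¬M) only H is left, so H = True.
All clauses satisfied.

Q: False; P: True; B: True; M: True; H: True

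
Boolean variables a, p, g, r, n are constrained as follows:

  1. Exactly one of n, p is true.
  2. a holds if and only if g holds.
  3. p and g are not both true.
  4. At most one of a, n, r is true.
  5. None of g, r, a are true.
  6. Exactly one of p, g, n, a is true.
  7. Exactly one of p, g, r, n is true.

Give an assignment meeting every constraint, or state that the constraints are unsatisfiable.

a = False; p = True; g = False; r = False; n = False

  (1) {n, p}: 1 true — exactly one ✓
  (2) a=F, g=F — same ✓
  (3) p=T, g=F — not both ✓
  (4) {a, n, r}: 0 true — at most one ✓
  (5) {g, r, a}: 0 true — none ✓
  (6) {p, g, n, a}: 1 true — exactly one ✓
  (7) {p, g, r, n}: 1 true — exactly one ✓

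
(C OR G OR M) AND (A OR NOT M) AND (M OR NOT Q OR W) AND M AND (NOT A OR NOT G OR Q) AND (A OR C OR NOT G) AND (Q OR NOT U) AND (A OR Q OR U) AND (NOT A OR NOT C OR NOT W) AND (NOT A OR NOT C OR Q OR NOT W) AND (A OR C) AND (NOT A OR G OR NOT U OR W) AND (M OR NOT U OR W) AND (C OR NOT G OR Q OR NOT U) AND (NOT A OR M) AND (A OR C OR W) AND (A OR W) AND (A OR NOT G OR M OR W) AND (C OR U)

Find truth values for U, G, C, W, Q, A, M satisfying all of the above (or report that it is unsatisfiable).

U = True; G = True; C = False; W = True; Q = True; A = True; M = True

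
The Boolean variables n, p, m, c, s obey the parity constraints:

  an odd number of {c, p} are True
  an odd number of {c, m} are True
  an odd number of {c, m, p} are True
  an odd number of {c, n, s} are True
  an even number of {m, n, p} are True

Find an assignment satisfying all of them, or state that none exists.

n=F; p=F; m=F; c=T; s=F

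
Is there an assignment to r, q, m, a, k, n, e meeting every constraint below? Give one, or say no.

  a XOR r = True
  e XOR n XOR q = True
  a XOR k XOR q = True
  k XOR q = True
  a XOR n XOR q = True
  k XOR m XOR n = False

r=T; q=F; m=F; a=F; k=T; n=T; e=F

a XOR r = F XOR T = True ✓
e XOR n XOR q = F XOR T XOR F = True ✓
a XOR k XOR q = F XOR T XOR F = True ✓
k XOR q = T XOR F = True ✓
a XOR n XOR q = F XOR T XOR F = True ✓
k XOR m XOR n = T XOR F XOR T = False ✓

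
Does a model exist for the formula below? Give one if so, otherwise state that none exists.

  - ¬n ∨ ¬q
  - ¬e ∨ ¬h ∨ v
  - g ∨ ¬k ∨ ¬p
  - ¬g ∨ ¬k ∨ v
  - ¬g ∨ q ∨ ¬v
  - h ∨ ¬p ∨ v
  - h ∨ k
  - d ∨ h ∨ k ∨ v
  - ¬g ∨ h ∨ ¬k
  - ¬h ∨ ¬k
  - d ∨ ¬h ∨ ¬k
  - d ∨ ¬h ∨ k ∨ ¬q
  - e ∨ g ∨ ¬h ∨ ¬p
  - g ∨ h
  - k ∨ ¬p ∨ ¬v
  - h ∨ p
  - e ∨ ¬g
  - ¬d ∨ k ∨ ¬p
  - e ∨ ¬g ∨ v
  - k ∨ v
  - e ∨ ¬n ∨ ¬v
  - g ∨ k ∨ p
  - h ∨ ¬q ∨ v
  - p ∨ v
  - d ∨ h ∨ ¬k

Try e = False:
  (e ∨ ¬g) forces g = False.
  (g ∨ h) forces h = True.
  (¬h ∨ ¬k) forces k = False.
  (e ∨ g ∨ ¬h ∨ ¬p) forces p = False.
  clause (g ∨ k ∨ p) is falsified — backtrack.
So e = True.
Set q = True.
  then (¬n ∨ ¬q) forces n = False.
Try v = False:
  (¬e ∨ ¬h ∨ v) forces h = False.
  clause (h ∨ ¬q ∨ v) is falsified — backtrack.
So v = True.
Try p = True:
  (k ∨ ¬p ∨ ¬v) forces k = True.
  (g ∨ ¬k ∨ ¬p) forces g = True.
  (¬g ∨ h ∨ ¬k) forces h = True.
  clause (¬h ∨ ¬k) is falsified — backtrack.
So p = False.
  then (h ∨ p) forces h = True.
  then (¬h ∨ ¬k) forces k = False.
  then (d ∨ ¬h ∨ k ∨ ¬q) forces d = True.
  then (g ∨ k ∨ p) forces g = True.
All clauses satisfied.

e = True, q = True, v = True, p = False, d = True, h = True, k = False, n = False, g = True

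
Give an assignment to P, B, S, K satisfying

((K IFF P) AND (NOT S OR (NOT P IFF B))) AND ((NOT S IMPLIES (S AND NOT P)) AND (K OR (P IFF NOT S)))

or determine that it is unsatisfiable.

P = False, B = True, S = True, K = False

  (K IFF P) AND (NOT S OR (NOT P IFF B)) = True
    K IFF P = True
    NOT S OR (NOT P IFF B) = True
      NOT S = False
      NOT P IFF B = True
        NOT P = True
  (NOT S IMPLIES (S AND NOT P)) AND (K OR (P IFF NOT S)) = True
    NOT S IMPLIES (S AND NOT P) = True
      NOT S = False
      S AND NOT P = True
        NOT P = True
    K OR (P IFF NOT S) = True
      P IFF NOT S = True
        NOT S = False
Both conjuncts True, so the formula holds.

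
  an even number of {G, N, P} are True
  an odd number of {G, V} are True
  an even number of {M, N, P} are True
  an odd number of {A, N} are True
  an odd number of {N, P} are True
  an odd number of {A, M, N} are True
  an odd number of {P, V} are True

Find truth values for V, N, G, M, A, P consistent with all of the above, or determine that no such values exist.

Adding constraints 3, 4, 5, 6 mod 2: every variable appears an even number of times on the left, so the left side is 0.
But the right sides sum to 1 (mod 2). 0 ≠ 1 — the system is inconsistent.

Unsatisfiable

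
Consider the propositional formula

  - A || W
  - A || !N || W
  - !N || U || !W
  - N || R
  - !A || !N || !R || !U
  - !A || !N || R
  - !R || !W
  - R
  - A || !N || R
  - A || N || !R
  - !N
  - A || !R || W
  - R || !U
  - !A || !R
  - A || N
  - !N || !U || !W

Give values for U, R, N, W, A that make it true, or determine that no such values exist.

Case R = True:
  (!R || !W) forces W = False.
  (A || W) forces A = True.
  Clause (!A || !R) is falsified — contradiction.
Case R = False:
  Clause (R) is falsified — contradiction.
Both cases fail, so the formula is unsatisfiable.

The formula is unsatisfiable.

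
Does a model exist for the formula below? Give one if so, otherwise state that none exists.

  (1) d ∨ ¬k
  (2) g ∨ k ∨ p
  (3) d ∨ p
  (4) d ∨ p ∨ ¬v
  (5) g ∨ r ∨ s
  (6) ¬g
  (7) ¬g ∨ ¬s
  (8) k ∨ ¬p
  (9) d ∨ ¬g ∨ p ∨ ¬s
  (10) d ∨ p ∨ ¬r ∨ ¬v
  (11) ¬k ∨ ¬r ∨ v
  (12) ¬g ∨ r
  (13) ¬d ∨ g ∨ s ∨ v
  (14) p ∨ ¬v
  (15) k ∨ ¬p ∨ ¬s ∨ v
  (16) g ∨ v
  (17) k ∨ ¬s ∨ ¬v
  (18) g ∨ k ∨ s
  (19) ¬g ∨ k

d: True; k: True; s: True; g: False; p: True; r: False; v: True

Unit clause (¬g) forces g = False.
In (g ∨ v) only v is left, so v = True.
In (p ∨ ¬v) only p is left, so p = True.
In (k ∨ ¬p) only k is left, so k = True.
In (d ∨ ¬k) only d is left, so d = True.
Set s = True.
Set r = False.
All clauses satisfied.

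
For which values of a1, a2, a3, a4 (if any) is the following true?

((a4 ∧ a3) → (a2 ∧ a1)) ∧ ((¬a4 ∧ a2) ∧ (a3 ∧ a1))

a1=T, a2=T, a3=T, a4=F

  (a4 ∧ a3) → (a2 ∧ a1) = True
    a4 ∧ a3 = False
    a2 ∧ a1 = True
  (¬a4 ∧ a2) ∧ (a3 ∧ a1) = True
    ¬a4 ∧ a2 = True
      ¬a4 = True
    a3 ∧ a1 = True
Both conjuncts True, so the formula holds.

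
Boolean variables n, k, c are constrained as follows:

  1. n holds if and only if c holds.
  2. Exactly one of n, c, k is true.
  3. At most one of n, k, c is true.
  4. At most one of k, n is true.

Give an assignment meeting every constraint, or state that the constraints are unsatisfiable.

n: False, k: True, c: False

  (1) n=F, c=F — same ✓
  (2) {n, c, k}: 1 true — exactly one ✓
  (3) {n, k, c}: 1 true — at most one ✓
  (4) {k, n}: 1 true — at most one ✓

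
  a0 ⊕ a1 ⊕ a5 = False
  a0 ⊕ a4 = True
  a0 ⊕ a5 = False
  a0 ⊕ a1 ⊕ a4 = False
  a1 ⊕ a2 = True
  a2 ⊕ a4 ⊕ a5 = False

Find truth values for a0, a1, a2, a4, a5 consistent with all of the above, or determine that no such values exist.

Adding constraints 1, 2, 3, 4 mod 2: every variable appears an even number of times on the left, so the left side is 0.
But the right sides sum to 1 (mod 2). 0 ≠ 1 — the system is inconsistent.

UNSATISFIABLE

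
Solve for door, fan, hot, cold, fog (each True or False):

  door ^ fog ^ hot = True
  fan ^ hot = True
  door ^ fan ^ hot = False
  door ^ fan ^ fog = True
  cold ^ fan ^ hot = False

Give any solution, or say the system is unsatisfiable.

Adding constraints 1, 2, 4 mod 2: every variable appears an even number of times on the left, so the left side is 0.
But the right sides sum to 1 (mod 2). 0 ≠ 1 — the system is inconsistent.

UNSATISFIABLE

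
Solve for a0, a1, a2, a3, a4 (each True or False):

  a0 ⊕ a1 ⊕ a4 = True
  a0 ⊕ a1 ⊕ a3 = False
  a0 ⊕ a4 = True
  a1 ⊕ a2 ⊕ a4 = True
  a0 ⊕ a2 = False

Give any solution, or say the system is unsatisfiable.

a0=T; a1=F; a2=T; a3=T; a4=F

a0 ⊕ a1 ⊕ a4 = T ⊕ F ⊕ F = True ✓
a0 ⊕ a1 ⊕ a3 = T ⊕ F ⊕ T = False ✓
a0 ⊕ a4 = T ⊕ F = True ✓
a1 ⊕ a2 ⊕ a4 = F ⊕ T ⊕ F = True ✓
a0 ⊕ a2 = T ⊕ T = False ✓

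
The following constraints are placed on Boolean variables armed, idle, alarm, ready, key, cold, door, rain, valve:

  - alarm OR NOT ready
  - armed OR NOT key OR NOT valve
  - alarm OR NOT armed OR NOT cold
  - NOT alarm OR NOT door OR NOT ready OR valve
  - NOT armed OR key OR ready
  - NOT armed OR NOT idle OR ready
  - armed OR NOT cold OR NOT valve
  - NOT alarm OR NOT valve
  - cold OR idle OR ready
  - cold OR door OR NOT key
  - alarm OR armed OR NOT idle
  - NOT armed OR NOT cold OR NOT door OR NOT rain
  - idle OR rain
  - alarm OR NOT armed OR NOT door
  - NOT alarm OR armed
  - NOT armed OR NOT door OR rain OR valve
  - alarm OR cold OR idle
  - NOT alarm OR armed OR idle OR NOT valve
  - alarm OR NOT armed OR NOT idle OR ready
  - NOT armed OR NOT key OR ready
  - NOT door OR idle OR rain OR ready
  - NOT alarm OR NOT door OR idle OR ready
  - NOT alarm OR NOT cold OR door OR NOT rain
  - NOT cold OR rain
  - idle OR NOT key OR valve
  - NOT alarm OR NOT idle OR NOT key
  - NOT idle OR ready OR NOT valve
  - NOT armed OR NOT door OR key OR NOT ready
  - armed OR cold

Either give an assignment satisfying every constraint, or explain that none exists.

armed: False, idle: False, alarm: False, ready: False, key: False, cold: True, door: True, rain: True, valve: False

Set armed = False.
  then (NOT alarm OR armed) forces alarm = False.
  then (armed OR cold) forces cold = True.
  then (alarm OR NOT ready) forces ready = False.
  then (armed OR NOT cold OR NOT valve) forces valve = False.
  then (alarm OR armed OR NOT idle) forces idle = False.
  then (idle OR rain) forces rain = True.
  then (idle OR NOT key OR valve) forces key = False.
Set door = True.
All clauses satisfied.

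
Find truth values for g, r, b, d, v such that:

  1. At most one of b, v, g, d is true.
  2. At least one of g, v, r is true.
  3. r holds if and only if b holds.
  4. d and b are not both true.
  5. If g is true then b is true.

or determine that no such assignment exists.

g = False, r = False, b = False, d = False, v = True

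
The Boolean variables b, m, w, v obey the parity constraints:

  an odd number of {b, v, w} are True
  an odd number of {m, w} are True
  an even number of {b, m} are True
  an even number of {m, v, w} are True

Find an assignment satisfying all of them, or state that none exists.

UNSATISFIABLE

Adding constraints 1, 3, 4 mod 2: every variable appears an even number of times on the left, so the left side is 0.
But the right sides sum to 1 (mod 2). 0 ≠ 1 — the system is inconsistent.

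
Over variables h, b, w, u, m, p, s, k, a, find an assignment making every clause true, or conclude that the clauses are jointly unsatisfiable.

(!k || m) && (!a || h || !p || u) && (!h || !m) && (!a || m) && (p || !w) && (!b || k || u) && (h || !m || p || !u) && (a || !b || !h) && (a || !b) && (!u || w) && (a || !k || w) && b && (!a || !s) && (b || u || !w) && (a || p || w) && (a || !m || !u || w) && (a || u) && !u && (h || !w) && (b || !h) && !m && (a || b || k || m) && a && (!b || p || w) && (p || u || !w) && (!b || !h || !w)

Case a = True:
  (!a || m) forces m = True.
  Clause (!m) is falsified — contradiction.
Case a = False:
  Clause (a) is falsified — contradiction.
Both cases fail, so the formula is unsatisfiable.

Unsatisfiable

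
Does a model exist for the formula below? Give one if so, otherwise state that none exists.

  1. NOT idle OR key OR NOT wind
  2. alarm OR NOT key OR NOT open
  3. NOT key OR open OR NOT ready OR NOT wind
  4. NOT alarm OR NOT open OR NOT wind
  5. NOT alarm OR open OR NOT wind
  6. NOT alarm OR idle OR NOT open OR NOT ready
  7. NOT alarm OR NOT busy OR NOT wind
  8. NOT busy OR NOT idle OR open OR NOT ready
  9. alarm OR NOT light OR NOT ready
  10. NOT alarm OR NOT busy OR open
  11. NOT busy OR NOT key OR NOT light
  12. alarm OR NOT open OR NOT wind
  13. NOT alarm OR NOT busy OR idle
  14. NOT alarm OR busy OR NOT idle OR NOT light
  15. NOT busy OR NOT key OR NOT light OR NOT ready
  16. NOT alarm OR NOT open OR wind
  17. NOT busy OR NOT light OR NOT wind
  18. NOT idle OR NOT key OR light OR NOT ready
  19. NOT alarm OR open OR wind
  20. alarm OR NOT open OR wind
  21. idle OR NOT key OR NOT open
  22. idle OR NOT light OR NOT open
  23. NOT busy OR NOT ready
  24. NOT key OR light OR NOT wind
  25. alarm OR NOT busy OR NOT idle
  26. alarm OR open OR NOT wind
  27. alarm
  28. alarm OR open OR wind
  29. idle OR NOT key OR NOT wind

Case wind = True:
  (alarm) forces alarm = True.
  (NOT alarm OR NOT open OR NOT wind) forces open = False.
  Clause (NOT alarm OR open OR NOT wind) is falsified — contradiction.
Case wind = False:
  (alarm) forces alarm = True.
  (NOT alarm OR NOT open OR wind) forces open = False.
  Clause (NOT alarm OR open OR wind) is falsified — contradiction.
Both cases fail, so the formula is unsatisfiable.

No satisfying assignment exists.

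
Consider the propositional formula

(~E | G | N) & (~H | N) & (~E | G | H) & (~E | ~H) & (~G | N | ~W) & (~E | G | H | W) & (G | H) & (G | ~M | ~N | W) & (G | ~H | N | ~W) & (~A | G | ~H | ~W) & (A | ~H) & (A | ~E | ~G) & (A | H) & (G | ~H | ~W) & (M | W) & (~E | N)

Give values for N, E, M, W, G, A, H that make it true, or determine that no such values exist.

Set N = True.
Set E = False.
Set M = True.
Set W = False.
  then (G | ~M | ~N | W) forces G = True.
Try A = False:
  (A | ~H) forces H = False.
  clause (A | H) is falsified — backtrack.
So A = True.
Set H = False.
All clauses satisfied.

N = True; E = False; M = True; W = False; G = True; A = True; H = False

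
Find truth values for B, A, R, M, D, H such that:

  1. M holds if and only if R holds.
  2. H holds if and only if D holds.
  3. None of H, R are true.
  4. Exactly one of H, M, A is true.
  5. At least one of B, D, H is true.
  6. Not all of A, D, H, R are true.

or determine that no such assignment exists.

B=T, A=T, R=F, M=F, D=F, H=F

  (1) M=F, R=F — same ✓
  (2) H=F, D=F — same ✓
  (3) {H, R}: 0 true — none ✓
  (4) {H, M, A}: 1 true — exactly one ✓
  (5) {B, D, H}: 1 true — at least one ✓
  (6) {A, D, H, R}: 1/4 true — not all ✓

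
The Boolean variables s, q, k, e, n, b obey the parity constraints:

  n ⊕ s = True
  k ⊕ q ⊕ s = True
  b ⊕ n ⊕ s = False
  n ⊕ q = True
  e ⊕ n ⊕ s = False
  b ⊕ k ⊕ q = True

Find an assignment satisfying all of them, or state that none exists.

s = True, q = True, k = True, e = True, n = False, b = True

n ⊕ s = F ⊕ T = True ✓
k ⊕ q ⊕ s = T ⊕ T ⊕ T = True ✓
b ⊕ n ⊕ s = T ⊕ F ⊕ T = False ✓
n ⊕ q = F ⊕ T = True ✓
e ⊕ n ⊕ s = T ⊕ F ⊕ T = False ✓
b ⊕ k ⊕ q = T ⊕ T ⊕ T = True ✓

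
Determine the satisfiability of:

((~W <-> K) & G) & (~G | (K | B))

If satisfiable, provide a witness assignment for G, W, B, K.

G = True, W = True, B = True, K = False

  (~W <-> K) & G = True
    ~W <-> K = True
      ~W = False
  ~G | (K | B) = True
    ~G = False
    K | B = True
Both conjuncts True, so the formula holds.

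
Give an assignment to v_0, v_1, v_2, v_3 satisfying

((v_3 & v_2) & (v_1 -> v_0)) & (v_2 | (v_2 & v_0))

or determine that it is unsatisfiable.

v_0=T; v_1=F; v_2=T; v_3=T

  (v_3 & v_2) & (v_1 -> v_0) = True
    v_3 & v_2 = True
    v_1 -> v_0 = True
  v_2 | (v_2 & v_0) = True
    v_2 & v_0 = True
Both conjuncts True, so the formula holds.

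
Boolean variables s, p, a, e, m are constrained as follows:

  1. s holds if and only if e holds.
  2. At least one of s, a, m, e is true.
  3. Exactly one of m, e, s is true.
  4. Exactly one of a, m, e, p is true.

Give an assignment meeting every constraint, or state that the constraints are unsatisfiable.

s = False, p = False, a = False, e = False, m = True

  (1) s=F, e=F — same ✓
  (2) {s, a, m, e}: 1 true — at least one ✓
  (3) {m, e, s}: 1 true — exactly one ✓
  (4) {a, m, e, p}: 1 true — exactly one ✓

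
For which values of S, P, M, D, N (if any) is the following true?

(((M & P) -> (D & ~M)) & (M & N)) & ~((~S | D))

S = True; P = False; M = True; D = False; N = True

  ((M & P) -> (D & ~M)) & (M & N) = True
    (M & P) -> (D & ~M) = True
      M & P = False
      D & ~M = False
        ~M = False
    M & N = True
  ~((~S | D)) = True
    ~S | D = False
      ~S = False
Both conjuncts True, so the formula holds.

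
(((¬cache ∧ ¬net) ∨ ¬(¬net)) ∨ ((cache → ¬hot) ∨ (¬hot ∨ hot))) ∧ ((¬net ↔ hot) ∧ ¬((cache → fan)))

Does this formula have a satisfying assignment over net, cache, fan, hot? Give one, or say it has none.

net = True; cache = True; fan = False; hot = False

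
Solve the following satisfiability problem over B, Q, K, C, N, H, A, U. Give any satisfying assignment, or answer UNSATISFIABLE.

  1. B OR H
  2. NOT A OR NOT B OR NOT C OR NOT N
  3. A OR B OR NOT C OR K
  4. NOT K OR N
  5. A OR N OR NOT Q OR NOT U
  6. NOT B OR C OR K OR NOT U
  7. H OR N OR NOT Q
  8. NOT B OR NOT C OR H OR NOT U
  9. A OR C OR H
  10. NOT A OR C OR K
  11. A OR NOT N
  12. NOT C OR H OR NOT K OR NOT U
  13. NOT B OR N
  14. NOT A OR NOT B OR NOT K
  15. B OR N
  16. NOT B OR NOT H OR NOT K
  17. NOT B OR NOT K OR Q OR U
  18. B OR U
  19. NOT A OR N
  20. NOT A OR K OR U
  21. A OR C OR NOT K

B = False, Q = False, K = True, C = True, N = True, H = True, A = True, U = True

Try B = True:
  (NOT B OR N) forces N = True.
  (A OR NOT N) forces A = True.
  (NOT A OR NOT B OR NOT C OR NOT N) forces C = False.
  (NOT A OR C OR K) forces K = True.
  clause (NOT A OR NOT B OR NOT K) is falsified — backtrack.
So B = False.
  then (B OR H) forces H = True.
  then (B OR N) forces N = True.
  then (B OR U) forces U = True.
  then (A OR NOT N) forces A = True.
Set Q = False.
Set K = True.
Set C = True.
All clauses satisfied.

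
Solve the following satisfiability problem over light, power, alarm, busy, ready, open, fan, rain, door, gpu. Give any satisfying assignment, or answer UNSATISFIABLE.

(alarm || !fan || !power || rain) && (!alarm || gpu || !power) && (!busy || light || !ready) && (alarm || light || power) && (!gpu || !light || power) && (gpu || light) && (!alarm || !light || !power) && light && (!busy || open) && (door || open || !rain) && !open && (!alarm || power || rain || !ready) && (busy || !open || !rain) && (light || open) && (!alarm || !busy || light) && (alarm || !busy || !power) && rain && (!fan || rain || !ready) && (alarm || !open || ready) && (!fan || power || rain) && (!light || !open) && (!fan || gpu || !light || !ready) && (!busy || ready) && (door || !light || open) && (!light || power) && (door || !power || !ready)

Unit clause (light) forces light = True.
Unit clause (!open) forces open = False.
Unit clause (rain) forces rain = True.
In (door || !light || open) only door is left, so door = True.
In (!light || power) only power is left, so power = True.
In (!alarm || !light || !power) only !alarm is left, so alarm = False.
In (!busy || open) only !busy is left, so busy = False.
Set ready = True.
Set fan = False.
Set gpu = True.
All clauses satisfied.

light = True, power = True, alarm = False, busy = False, ready = True, open = False, fan = False, rain = True, door = True, gpu = True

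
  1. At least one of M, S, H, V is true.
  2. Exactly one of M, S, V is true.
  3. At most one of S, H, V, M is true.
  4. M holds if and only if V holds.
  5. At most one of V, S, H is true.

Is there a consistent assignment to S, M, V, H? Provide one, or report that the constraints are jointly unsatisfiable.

S: True, M: False, V: False, H: False

  (1) {M, S, H, V}: 1 true — at least one ✓
  (2) {M, S, V}: 1 true — exactly one ✓
  (3) {S, H, V, M}: 1 true — at most one ✓
  (4) M=F, V=F — same ✓
  (5) {V, S, H}: 1 true — at most one ✓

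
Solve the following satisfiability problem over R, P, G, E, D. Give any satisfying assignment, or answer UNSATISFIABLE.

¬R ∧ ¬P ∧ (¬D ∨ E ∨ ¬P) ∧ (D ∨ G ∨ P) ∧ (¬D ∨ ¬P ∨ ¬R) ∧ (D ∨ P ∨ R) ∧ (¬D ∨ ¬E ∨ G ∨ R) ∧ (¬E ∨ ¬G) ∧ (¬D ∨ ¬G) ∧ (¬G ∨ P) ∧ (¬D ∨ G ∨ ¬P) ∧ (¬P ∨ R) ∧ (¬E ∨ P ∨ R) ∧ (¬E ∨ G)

Unit clause (¬R) forces R = False.
Unit clause (¬P) forces P = False.
In (D ∨ P ∨ R) only D is left, so D = True.
In (¬D ∨ ¬G) only ¬G is left, so G = False.
In (¬E ∨ P ∨ R) only ¬E is left, so E = False.
All clauses satisfied.

R = False, P = False, G = False, E = False, D = True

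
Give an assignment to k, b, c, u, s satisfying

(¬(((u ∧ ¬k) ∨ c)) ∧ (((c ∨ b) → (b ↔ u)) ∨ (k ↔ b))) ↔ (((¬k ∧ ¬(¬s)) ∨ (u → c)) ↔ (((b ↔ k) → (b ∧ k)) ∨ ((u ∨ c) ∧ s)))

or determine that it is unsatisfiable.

k=T, b=T, c=F, u=F, s=T

  (¬(((u ∧ ¬k) ∨ c)) ∧ (((c ∨ b) → (b ↔ u)) ∨ (k ↔ b))) ↔ (((¬k ∧ ¬(¬s)) ∨ (u → c)) ↔ (((b ↔ k) → (b ∧ k)) ∨ ((u ∨ c) ∧ s))) = True
    ¬(((u ∧ ¬k) ∨ c)) ∧ (((c ∨ b) → (b ↔ u)) ∨ (k ↔ b)) = True
      ¬(((u ∧ ¬k) ∨ c)) = True
        (u ∧ ¬k) ∨ c = False
          u ∧ ¬k = False
            ¬k = False
      ((c ∨ b) → (b ↔ u)) ∨ (k ↔ b) = True
        (c ∨ b) → (b ↔ u) = False
          c ∨ b = True
          b ↔ u = False
        k ↔ b = True
    ((¬k ∧ ¬(¬s)) ∨ (u → c)) ↔ (((b ↔ k) → (b ∧ k)) ∨ ((u ∨ c) ∧ s)) = True
      (¬k ∧ ¬(¬s)) ∨ (u → c) = True
        ¬k ∧ ¬(¬s) = False
          ¬k = False
          ¬(¬s) = True
            ¬s = False
        u → c = True
      ((b ↔ k) → (b ∧ k)) ∨ ((u ∨ c) ∧ s) = True
        (b ↔ k) → (b ∧ k) = True
          b ↔ k = True
          b ∧ k = True
        (u ∨ c) ∧ s = False
          u ∨ c = False
The formula evaluates to True.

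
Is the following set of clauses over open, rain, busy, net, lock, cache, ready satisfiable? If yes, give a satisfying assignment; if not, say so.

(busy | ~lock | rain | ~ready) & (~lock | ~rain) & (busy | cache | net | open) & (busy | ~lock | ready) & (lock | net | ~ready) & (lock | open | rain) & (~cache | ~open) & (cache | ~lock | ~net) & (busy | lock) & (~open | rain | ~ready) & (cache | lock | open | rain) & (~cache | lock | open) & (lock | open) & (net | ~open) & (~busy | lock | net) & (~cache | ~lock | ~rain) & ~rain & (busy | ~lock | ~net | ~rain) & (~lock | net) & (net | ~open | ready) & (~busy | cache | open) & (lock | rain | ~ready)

Unit clause (~rain) forces rain = False.
Set open = False.
  then (lock | open | rain) forces lock = True.
  then (~lock | net) forces net = True.
  then (cache | ~lock | ~net) forces cache = True.
Try busy = False:
  (busy | ~lock | rain | ~ready) forces ready = False.
  clause (busy | ~lock | ready) is falsified — backtrack.
So busy = True.
Set ready = True.
All clauses satisfied.

open = False, rain = False, busy = True, net = True, lock = True, cache = True, ready = True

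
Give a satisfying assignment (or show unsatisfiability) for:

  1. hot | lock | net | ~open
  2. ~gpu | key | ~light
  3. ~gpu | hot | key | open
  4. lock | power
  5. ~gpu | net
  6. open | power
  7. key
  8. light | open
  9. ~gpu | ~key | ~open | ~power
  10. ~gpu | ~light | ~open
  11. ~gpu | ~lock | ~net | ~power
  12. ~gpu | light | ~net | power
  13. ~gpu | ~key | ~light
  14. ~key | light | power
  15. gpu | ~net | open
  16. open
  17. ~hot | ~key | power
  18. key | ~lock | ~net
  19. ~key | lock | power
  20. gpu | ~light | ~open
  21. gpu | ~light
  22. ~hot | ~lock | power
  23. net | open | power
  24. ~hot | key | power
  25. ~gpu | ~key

Unit clause (key) forces key = True.
Unit clause (open) forces open = True.
In (~gpu | ~key) only ~gpu is left, so gpu = False.
In (gpu | ~light | ~open) only ~light is left, so light = False.
In (~key | light | power) only power is left, so power = True.
Set lock = False.
Set hot = True.
Set net = False.
All clauses satisfied.

key = True, open = True, lock = False, hot = True, light = False, power = True, net = False, gpu = False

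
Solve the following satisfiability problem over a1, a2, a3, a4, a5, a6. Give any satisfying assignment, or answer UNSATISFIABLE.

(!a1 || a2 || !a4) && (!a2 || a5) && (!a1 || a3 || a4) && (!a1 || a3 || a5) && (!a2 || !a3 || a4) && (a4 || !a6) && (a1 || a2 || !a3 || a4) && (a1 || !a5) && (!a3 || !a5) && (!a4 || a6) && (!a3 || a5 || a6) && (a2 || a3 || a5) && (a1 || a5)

Set a1 = True.
Try a2 = False:
  (!a1 || a2 || !a4) forces a4 = False.
  (!a1 || a3 || a4) forces a3 = True.
  (a4 || !a6) forces a6 = False.
  (!a3 || !a5) forces a5 = False.
  clause (!a3 || a5 || a6) is falsified — backtrack.
So a2 = True.
  then (!a2 || a5) forces a5 = True.
  then (!a3 || !a5) forces a3 = False.
  then (!a1 || a3 || a4) forces a4 = True.
  then (!a4 || a6) forces a6 = True.
All clauses satisfied.

a1 = True, a2 = True, a3 = False, a4 = True, a5 = True, a6 = True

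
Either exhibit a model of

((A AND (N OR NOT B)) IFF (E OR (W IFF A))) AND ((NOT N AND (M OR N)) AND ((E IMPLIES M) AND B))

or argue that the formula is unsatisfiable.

E=F; A=T; M=T; N=F; W=F; B=T

  (A AND (N OR NOT B)) IFF (E OR (W IFF A)) = True
    A AND (N OR NOT B) = False
      N OR NOT B = False
        NOT B = False
    E OR (W IFF A) = False
      W IFF A = False
  (NOT N AND (M OR N)) AND ((E IMPLIES M) AND B) = True
    NOT N AND (M OR N) = True
      NOT N = True
      M OR N = True
    (E IMPLIES M) AND B = True
      E IMPLIES M = True
Both conjuncts True, so the formula holds.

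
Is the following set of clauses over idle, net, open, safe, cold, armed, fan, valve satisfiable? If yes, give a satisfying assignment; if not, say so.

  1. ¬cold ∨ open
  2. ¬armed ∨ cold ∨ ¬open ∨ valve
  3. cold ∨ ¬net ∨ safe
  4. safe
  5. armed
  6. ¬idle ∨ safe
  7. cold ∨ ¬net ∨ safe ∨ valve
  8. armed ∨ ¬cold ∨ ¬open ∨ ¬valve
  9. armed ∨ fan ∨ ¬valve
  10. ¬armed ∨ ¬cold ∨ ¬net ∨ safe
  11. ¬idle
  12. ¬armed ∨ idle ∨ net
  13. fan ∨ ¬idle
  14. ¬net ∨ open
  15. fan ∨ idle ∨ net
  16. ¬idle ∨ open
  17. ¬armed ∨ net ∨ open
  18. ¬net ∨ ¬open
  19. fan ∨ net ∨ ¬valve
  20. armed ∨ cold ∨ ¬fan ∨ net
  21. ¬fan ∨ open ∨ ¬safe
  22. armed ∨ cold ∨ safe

Case idle = True:
  Clause (¬idle) is falsified — contradiction.
Case idle = False:
  (safe) forces safe = True.
  (armed) forces armed = True.
  (¬armed ∨ idle ∨ net) forces net = True.
  (¬net ∨ open) forces open = True.
  Clause (¬net ∨ ¬open) is falsified — contradiction.
Both cases fail, so the formula is unsatisfiable.

Unsatisfiable — no assignment works.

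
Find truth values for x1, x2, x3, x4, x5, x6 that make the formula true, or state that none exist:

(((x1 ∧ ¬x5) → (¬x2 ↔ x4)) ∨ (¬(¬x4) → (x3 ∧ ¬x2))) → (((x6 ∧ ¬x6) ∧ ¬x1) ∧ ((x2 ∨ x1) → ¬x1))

x1: True; x2: True; x3: True; x4: True; x5: False; x6: True

  (((x1 ∧ ¬x5) → (¬x2 ↔ x4)) ∨ (¬(¬x4) → (x3 ∧ ¬x2))) → (((x6 ∧ ¬x6) ∧ ¬x1) ∧ ((x2 ∨ x1) → ¬x1)) = True
    ((x1 ∧ ¬x5) → (¬x2 ↔ x4)) ∨ (¬(¬x4) → (x3 ∧ ¬x2)) = False
      (x1 ∧ ¬x5) → (¬x2 ↔ x4) = False
        x1 ∧ ¬x5 = True
          ¬x5 = True
        ¬x2 ↔ x4 = False
          ¬x2 = False
      ¬(¬x4) → (x3 ∧ ¬x2) = False
        ¬(¬x4) = True
          ¬x4 = False
        x3 ∧ ¬x2 = False
          ¬x2 = False
    ((x6 ∧ ¬x6) ∧ ¬x1) ∧ ((x2 ∨ x1) → ¬x1) = False
      (x6 ∧ ¬x6) ∧ ¬x1 = False
        x6 ∧ ¬x6 = False
          ¬x6 = False
        ¬x1 = False
      (x2 ∨ x1) → ¬x1 = False
        x2 ∨ x1 = True
        ¬x1 = False
The formula evaluates to True.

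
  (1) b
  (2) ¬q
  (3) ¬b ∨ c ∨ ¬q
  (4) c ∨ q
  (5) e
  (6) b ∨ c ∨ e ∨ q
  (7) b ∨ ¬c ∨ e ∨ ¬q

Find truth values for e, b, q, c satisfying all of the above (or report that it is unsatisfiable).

e=T, b=T, q=F, c=T

Unit clause (b) forces b = True.
Unit clause (¬q) forces q = False.
In (c ∨ q) only c is left, so c = True.
Unit clause (e) forces e = True.
Check each clause:
  (b): b holds.
  (¬q): ¬q holds.
  (¬b ∨ c ∨ ¬q): c holds.
  (c ∨ q): c holds.
  (e): e holds.
  (b ∨ c ∨ e ∨ q): b holds.
  (b ∨ ¬c ∨ e ∨ ¬q): b holds.
All clauses satisfied.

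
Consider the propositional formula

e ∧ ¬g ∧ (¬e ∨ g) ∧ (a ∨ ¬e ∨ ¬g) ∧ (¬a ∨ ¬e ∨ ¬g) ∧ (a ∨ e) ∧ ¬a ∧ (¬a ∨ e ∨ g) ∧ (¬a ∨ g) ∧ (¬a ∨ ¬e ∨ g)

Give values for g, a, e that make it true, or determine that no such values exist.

Case g = True:
  Clause (¬g) is falsified — contradiction.
Case g = False:
  (e) forces e = True.
  Clause (¬e ∨ g) is falsified — contradiction.
Both cases fail, so the formula is unsatisfiable.

UNSATISFIABLE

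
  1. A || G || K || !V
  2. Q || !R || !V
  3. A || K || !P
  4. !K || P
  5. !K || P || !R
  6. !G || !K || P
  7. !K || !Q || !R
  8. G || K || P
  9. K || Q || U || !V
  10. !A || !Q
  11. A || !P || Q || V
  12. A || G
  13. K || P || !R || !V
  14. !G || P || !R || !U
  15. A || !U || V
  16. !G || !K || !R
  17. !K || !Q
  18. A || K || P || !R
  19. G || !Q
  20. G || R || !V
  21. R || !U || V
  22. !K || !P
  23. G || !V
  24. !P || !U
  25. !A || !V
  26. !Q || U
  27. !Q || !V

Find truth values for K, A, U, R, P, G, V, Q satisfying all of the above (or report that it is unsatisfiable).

K: False, A: False, U: True, R: False, P: False, G: True, V: True, Q: False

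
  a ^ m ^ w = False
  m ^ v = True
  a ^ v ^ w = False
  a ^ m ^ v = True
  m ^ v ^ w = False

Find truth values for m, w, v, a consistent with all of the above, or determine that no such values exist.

Unsatisfiable

Adding constraints 1, 2, 3 mod 2: every variable appears an even number of times on the left, so the left side is 0.
But the right sides sum to 1 (mod 2). 0 ≠ 1 — the system is inconsistent.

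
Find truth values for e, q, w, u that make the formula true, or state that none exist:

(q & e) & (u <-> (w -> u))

e: True; q: True; w: False; u: True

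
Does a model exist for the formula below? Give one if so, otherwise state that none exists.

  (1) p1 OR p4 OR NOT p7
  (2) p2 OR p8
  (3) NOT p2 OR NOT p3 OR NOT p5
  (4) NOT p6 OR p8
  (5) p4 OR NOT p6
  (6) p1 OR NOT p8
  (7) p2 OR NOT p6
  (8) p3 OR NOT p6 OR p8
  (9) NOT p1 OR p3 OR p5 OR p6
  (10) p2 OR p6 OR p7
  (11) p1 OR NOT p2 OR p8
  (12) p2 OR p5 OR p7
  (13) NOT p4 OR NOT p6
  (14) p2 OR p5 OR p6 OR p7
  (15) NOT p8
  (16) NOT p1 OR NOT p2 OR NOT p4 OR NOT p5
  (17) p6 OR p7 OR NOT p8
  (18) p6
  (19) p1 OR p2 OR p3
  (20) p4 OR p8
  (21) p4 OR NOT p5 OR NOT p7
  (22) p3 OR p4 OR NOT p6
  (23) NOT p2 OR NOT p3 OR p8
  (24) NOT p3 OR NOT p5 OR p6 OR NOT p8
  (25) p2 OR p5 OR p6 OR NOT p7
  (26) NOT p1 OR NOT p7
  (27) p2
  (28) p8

Case p8 = True:
  Clause (NOT p8) is falsified — contradiction.
Case p8 = False:
  Clause (p8) is falsified — contradiction.
Both cases fail, so the formula is unsatisfiable.

Unsatisfiable — no assignment works.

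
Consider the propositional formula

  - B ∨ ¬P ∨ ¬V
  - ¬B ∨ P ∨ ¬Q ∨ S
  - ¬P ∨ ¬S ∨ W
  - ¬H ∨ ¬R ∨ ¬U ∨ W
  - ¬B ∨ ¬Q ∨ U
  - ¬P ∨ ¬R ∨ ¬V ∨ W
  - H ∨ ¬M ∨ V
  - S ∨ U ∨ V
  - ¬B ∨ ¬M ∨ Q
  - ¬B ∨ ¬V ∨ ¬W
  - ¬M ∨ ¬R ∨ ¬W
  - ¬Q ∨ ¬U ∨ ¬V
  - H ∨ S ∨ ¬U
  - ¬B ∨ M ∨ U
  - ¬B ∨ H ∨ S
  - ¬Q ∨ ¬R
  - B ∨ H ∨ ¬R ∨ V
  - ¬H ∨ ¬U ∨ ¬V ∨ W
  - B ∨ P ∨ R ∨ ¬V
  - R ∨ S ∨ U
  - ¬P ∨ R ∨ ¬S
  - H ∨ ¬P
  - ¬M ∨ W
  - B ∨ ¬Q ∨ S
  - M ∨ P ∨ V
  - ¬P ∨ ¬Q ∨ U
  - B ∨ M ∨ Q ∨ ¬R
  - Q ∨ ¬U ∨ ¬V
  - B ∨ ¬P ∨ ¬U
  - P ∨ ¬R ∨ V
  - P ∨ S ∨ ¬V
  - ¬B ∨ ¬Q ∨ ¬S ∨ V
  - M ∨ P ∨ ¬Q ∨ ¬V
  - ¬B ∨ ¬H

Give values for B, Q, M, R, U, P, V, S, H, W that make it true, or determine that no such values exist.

B = False, Q = False, M = True, R = False, U = True, P = False, V = False, S = False, H = True, W = True

Set B = False.
Set Q = False.
Set M = True.
  then (¬M ∨ W) forces W = True.
  then (¬M ∨ ¬R ∨ ¬W) forces R = False.
Set U = True.
  then (Q ∨ ¬U ∨ ¬V) forces V = False.
  then (B ∨ ¬P ∨ ¬U) forces P = False.
  then (H ∨ ¬M ∨ V) forces H = True.
Set S = False.
All clauses satisfied.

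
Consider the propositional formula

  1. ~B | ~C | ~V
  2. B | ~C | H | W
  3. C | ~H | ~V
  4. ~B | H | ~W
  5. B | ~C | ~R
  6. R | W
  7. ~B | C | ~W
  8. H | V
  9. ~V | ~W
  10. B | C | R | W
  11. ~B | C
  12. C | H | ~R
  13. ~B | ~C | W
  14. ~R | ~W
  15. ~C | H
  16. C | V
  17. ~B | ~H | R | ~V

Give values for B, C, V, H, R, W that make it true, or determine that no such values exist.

B=T, C=T, V=F, H=T, R=F, W=T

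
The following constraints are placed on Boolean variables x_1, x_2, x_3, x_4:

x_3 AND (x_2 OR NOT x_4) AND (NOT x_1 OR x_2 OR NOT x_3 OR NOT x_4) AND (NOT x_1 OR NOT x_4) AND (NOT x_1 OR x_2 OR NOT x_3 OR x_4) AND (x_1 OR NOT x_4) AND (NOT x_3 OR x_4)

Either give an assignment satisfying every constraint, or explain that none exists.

UNSATISFIABLE

Case x_3 = True:
  (NOT x_3 OR x_4) forces x_4 = True.
  (x_2 OR NOT x_4) forces x_2 = True.
  (NOT x_1 OR NOT x_4) forces x_1 = False.
  Clause (x_1 OR NOT x_4) is falsified — contradiction.
Case x_3 = False:
  Clause (x_3) is falsified — contradiction.
Both cases fail, so the formula is unsatisfiable.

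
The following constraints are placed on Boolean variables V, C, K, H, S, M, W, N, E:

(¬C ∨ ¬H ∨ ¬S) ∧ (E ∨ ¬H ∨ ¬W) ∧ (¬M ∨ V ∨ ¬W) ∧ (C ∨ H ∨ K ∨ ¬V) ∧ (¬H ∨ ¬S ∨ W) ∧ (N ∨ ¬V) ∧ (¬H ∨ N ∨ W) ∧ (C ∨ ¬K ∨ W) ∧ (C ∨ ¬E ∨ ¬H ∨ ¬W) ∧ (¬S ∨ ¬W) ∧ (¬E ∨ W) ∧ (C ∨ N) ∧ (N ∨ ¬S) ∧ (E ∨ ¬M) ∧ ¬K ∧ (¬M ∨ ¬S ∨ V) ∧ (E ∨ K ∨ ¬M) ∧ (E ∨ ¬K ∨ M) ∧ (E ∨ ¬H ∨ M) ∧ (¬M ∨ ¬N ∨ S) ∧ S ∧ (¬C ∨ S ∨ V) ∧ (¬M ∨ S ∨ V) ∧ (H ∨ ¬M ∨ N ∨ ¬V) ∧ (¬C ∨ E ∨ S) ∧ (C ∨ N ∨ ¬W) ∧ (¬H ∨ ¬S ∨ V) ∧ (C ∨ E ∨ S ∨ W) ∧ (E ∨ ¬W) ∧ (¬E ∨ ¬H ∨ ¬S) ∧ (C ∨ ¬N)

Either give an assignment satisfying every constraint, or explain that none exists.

V=T, C=T, K=F, H=F, S=T, M=F, W=F, N=T, E=F

Unit clause (¬K) forces K = False.
Unit clause (S) forces S = True.
In (¬S ∨ ¬W) only ¬W is left, so W = False.
In (¬E ∨ W) only ¬E is left, so E = False.
In (N ∨ ¬S) only N is left, so N = True.
In (E ∨ ¬M) only ¬M is left, so M = False.
In (E ∨ ¬H ∨ M) only ¬H is left, so H = False.
In (C ∨ ¬N) only C is left, so C = True.
Set V = True.
All clauses satisfied.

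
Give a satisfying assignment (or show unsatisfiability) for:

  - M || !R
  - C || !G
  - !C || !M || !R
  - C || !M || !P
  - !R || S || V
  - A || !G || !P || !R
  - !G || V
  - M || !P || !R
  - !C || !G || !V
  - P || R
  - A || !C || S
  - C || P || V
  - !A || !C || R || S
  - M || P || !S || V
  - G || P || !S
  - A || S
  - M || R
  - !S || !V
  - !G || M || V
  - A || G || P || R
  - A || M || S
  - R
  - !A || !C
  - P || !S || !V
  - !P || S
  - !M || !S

Unit clause (R) forces R = True.
In (M || !R) only M is left, so M = True.
In (!C || !M || !R) only !C is left, so C = False.
In (C || !M || !P) only !P is left, so P = False.
In (C || P || V) only V is left, so V = True.
In (!S || !V) only !S is left, so S = False.
In (C || !G) only !G is left, so G = False.
In (A || S) only A is left, so A = True.
All clauses satisfied.

R = True, C = False, A = True, G = False, S = False, P = False, V = True, M = True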